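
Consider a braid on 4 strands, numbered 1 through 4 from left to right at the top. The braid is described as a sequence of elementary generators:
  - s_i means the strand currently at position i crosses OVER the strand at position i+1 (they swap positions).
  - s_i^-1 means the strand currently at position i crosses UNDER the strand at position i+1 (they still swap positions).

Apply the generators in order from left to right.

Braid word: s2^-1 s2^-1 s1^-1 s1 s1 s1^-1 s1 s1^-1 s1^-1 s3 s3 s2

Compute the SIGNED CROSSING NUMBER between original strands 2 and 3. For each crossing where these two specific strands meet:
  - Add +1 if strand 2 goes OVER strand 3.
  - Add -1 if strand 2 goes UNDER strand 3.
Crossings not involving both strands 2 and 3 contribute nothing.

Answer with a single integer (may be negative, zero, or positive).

Answer: 0

Derivation:
Gen 1: 2 under 3. Both 2&3? yes. Contrib: -1. Sum: -1
Gen 2: 3 under 2. Both 2&3? yes. Contrib: +1. Sum: 0
Gen 3: crossing 1x2. Both 2&3? no. Sum: 0
Gen 4: crossing 2x1. Both 2&3? no. Sum: 0
Gen 5: crossing 1x2. Both 2&3? no. Sum: 0
Gen 6: crossing 2x1. Both 2&3? no. Sum: 0
Gen 7: crossing 1x2. Both 2&3? no. Sum: 0
Gen 8: crossing 2x1. Both 2&3? no. Sum: 0
Gen 9: crossing 1x2. Both 2&3? no. Sum: 0
Gen 10: crossing 3x4. Both 2&3? no. Sum: 0
Gen 11: crossing 4x3. Both 2&3? no. Sum: 0
Gen 12: crossing 1x3. Both 2&3? no. Sum: 0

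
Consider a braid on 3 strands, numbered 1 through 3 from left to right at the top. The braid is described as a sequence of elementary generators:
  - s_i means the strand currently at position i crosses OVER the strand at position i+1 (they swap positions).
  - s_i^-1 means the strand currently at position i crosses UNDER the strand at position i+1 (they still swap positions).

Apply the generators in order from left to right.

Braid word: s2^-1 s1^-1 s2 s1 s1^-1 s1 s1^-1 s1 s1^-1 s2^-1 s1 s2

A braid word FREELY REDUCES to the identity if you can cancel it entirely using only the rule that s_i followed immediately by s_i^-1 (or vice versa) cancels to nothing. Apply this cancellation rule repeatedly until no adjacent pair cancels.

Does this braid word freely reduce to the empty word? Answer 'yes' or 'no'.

Gen 1 (s2^-1): push. Stack: [s2^-1]
Gen 2 (s1^-1): push. Stack: [s2^-1 s1^-1]
Gen 3 (s2): push. Stack: [s2^-1 s1^-1 s2]
Gen 4 (s1): push. Stack: [s2^-1 s1^-1 s2 s1]
Gen 5 (s1^-1): cancels prior s1. Stack: [s2^-1 s1^-1 s2]
Gen 6 (s1): push. Stack: [s2^-1 s1^-1 s2 s1]
Gen 7 (s1^-1): cancels prior s1. Stack: [s2^-1 s1^-1 s2]
Gen 8 (s1): push. Stack: [s2^-1 s1^-1 s2 s1]
Gen 9 (s1^-1): cancels prior s1. Stack: [s2^-1 s1^-1 s2]
Gen 10 (s2^-1): cancels prior s2. Stack: [s2^-1 s1^-1]
Gen 11 (s1): cancels prior s1^-1. Stack: [s2^-1]
Gen 12 (s2): cancels prior s2^-1. Stack: []
Reduced word: (empty)

Answer: yes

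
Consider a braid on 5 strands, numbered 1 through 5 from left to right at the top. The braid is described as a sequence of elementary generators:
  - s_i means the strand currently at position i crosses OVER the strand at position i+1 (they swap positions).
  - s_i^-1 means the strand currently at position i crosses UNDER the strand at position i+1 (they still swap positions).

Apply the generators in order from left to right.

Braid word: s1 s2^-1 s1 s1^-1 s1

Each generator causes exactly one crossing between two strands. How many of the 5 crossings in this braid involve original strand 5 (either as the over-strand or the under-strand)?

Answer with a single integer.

Answer: 0

Derivation:
Gen 1: crossing 1x2. Involves strand 5? no. Count so far: 0
Gen 2: crossing 1x3. Involves strand 5? no. Count so far: 0
Gen 3: crossing 2x3. Involves strand 5? no. Count so far: 0
Gen 4: crossing 3x2. Involves strand 5? no. Count so far: 0
Gen 5: crossing 2x3. Involves strand 5? no. Count so far: 0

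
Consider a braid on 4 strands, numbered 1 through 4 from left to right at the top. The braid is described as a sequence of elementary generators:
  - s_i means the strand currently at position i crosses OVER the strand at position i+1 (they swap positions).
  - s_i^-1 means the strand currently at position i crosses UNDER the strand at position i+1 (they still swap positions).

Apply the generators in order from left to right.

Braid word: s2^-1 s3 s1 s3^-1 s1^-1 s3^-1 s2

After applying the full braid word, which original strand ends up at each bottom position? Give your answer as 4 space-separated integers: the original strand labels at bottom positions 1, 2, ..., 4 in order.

Gen 1 (s2^-1): strand 2 crosses under strand 3. Perm now: [1 3 2 4]
Gen 2 (s3): strand 2 crosses over strand 4. Perm now: [1 3 4 2]
Gen 3 (s1): strand 1 crosses over strand 3. Perm now: [3 1 4 2]
Gen 4 (s3^-1): strand 4 crosses under strand 2. Perm now: [3 1 2 4]
Gen 5 (s1^-1): strand 3 crosses under strand 1. Perm now: [1 3 2 4]
Gen 6 (s3^-1): strand 2 crosses under strand 4. Perm now: [1 3 4 2]
Gen 7 (s2): strand 3 crosses over strand 4. Perm now: [1 4 3 2]

Answer: 1 4 3 2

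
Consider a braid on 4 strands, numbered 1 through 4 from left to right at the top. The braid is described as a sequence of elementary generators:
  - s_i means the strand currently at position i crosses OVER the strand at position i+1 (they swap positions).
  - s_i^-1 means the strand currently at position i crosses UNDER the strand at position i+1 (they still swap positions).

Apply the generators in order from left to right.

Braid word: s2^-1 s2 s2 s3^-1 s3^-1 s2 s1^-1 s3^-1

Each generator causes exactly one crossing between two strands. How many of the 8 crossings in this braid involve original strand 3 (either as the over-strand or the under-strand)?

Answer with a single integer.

Answer: 5

Derivation:
Gen 1: crossing 2x3. Involves strand 3? yes. Count so far: 1
Gen 2: crossing 3x2. Involves strand 3? yes. Count so far: 2
Gen 3: crossing 2x3. Involves strand 3? yes. Count so far: 3
Gen 4: crossing 2x4. Involves strand 3? no. Count so far: 3
Gen 5: crossing 4x2. Involves strand 3? no. Count so far: 3
Gen 6: crossing 3x2. Involves strand 3? yes. Count so far: 4
Gen 7: crossing 1x2. Involves strand 3? no. Count so far: 4
Gen 8: crossing 3x4. Involves strand 3? yes. Count so far: 5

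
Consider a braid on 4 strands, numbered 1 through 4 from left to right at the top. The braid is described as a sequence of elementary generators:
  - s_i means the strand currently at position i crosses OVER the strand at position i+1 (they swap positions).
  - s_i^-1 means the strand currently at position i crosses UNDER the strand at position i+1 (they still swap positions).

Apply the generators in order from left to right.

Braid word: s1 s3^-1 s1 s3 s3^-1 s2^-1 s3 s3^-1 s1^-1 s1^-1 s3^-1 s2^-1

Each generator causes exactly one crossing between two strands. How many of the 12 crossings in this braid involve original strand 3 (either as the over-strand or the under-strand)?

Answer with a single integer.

Answer: 7

Derivation:
Gen 1: crossing 1x2. Involves strand 3? no. Count so far: 0
Gen 2: crossing 3x4. Involves strand 3? yes. Count so far: 1
Gen 3: crossing 2x1. Involves strand 3? no. Count so far: 1
Gen 4: crossing 4x3. Involves strand 3? yes. Count so far: 2
Gen 5: crossing 3x4. Involves strand 3? yes. Count so far: 3
Gen 6: crossing 2x4. Involves strand 3? no. Count so far: 3
Gen 7: crossing 2x3. Involves strand 3? yes. Count so far: 4
Gen 8: crossing 3x2. Involves strand 3? yes. Count so far: 5
Gen 9: crossing 1x4. Involves strand 3? no. Count so far: 5
Gen 10: crossing 4x1. Involves strand 3? no. Count so far: 5
Gen 11: crossing 2x3. Involves strand 3? yes. Count so far: 6
Gen 12: crossing 4x3. Involves strand 3? yes. Count so far: 7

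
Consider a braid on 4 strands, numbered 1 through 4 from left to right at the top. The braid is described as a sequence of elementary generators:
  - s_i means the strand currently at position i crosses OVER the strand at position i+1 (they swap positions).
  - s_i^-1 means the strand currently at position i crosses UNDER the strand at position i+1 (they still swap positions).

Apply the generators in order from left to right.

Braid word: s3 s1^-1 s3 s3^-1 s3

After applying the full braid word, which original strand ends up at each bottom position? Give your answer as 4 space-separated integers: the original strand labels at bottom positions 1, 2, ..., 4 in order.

Answer: 2 1 3 4

Derivation:
Gen 1 (s3): strand 3 crosses over strand 4. Perm now: [1 2 4 3]
Gen 2 (s1^-1): strand 1 crosses under strand 2. Perm now: [2 1 4 3]
Gen 3 (s3): strand 4 crosses over strand 3. Perm now: [2 1 3 4]
Gen 4 (s3^-1): strand 3 crosses under strand 4. Perm now: [2 1 4 3]
Gen 5 (s3): strand 4 crosses over strand 3. Perm now: [2 1 3 4]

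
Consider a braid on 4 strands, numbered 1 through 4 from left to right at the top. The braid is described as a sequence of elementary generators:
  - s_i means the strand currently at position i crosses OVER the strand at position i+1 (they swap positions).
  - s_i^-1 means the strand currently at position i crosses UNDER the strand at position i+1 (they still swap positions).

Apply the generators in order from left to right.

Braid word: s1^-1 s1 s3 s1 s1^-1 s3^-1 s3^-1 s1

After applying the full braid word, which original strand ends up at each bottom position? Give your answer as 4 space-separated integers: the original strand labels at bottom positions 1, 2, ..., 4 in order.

Answer: 2 1 4 3

Derivation:
Gen 1 (s1^-1): strand 1 crosses under strand 2. Perm now: [2 1 3 4]
Gen 2 (s1): strand 2 crosses over strand 1. Perm now: [1 2 3 4]
Gen 3 (s3): strand 3 crosses over strand 4. Perm now: [1 2 4 3]
Gen 4 (s1): strand 1 crosses over strand 2. Perm now: [2 1 4 3]
Gen 5 (s1^-1): strand 2 crosses under strand 1. Perm now: [1 2 4 3]
Gen 6 (s3^-1): strand 4 crosses under strand 3. Perm now: [1 2 3 4]
Gen 7 (s3^-1): strand 3 crosses under strand 4. Perm now: [1 2 4 3]
Gen 8 (s1): strand 1 crosses over strand 2. Perm now: [2 1 4 3]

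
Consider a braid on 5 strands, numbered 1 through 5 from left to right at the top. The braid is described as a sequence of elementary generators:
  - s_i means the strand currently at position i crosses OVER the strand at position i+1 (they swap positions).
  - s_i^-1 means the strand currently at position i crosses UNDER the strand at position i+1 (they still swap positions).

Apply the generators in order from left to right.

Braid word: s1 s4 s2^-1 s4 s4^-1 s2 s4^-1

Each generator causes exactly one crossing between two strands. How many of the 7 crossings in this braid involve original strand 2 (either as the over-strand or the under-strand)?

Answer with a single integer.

Gen 1: crossing 1x2. Involves strand 2? yes. Count so far: 1
Gen 2: crossing 4x5. Involves strand 2? no. Count so far: 1
Gen 3: crossing 1x3. Involves strand 2? no. Count so far: 1
Gen 4: crossing 5x4. Involves strand 2? no. Count so far: 1
Gen 5: crossing 4x5. Involves strand 2? no. Count so far: 1
Gen 6: crossing 3x1. Involves strand 2? no. Count so far: 1
Gen 7: crossing 5x4. Involves strand 2? no. Count so far: 1

Answer: 1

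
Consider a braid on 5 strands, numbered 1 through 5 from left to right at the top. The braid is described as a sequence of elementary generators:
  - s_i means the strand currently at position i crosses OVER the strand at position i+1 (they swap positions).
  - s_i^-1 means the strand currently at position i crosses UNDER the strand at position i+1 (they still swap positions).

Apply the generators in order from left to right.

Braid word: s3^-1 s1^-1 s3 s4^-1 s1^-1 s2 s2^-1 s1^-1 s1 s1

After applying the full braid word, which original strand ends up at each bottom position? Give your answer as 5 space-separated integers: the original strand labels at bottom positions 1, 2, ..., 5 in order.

Answer: 2 1 3 5 4

Derivation:
Gen 1 (s3^-1): strand 3 crosses under strand 4. Perm now: [1 2 4 3 5]
Gen 2 (s1^-1): strand 1 crosses under strand 2. Perm now: [2 1 4 3 5]
Gen 3 (s3): strand 4 crosses over strand 3. Perm now: [2 1 3 4 5]
Gen 4 (s4^-1): strand 4 crosses under strand 5. Perm now: [2 1 3 5 4]
Gen 5 (s1^-1): strand 2 crosses under strand 1. Perm now: [1 2 3 5 4]
Gen 6 (s2): strand 2 crosses over strand 3. Perm now: [1 3 2 5 4]
Gen 7 (s2^-1): strand 3 crosses under strand 2. Perm now: [1 2 3 5 4]
Gen 8 (s1^-1): strand 1 crosses under strand 2. Perm now: [2 1 3 5 4]
Gen 9 (s1): strand 2 crosses over strand 1. Perm now: [1 2 3 5 4]
Gen 10 (s1): strand 1 crosses over strand 2. Perm now: [2 1 3 5 4]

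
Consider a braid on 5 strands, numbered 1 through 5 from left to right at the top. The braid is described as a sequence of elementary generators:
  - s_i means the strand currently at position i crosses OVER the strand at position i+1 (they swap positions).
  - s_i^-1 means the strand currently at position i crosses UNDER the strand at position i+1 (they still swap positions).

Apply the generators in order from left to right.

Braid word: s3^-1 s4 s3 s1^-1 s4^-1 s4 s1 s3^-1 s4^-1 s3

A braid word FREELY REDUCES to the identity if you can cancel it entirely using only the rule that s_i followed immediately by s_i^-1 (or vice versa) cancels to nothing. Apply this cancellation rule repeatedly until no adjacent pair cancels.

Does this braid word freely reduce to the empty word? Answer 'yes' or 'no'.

Answer: yes

Derivation:
Gen 1 (s3^-1): push. Stack: [s3^-1]
Gen 2 (s4): push. Stack: [s3^-1 s4]
Gen 3 (s3): push. Stack: [s3^-1 s4 s3]
Gen 4 (s1^-1): push. Stack: [s3^-1 s4 s3 s1^-1]
Gen 5 (s4^-1): push. Stack: [s3^-1 s4 s3 s1^-1 s4^-1]
Gen 6 (s4): cancels prior s4^-1. Stack: [s3^-1 s4 s3 s1^-1]
Gen 7 (s1): cancels prior s1^-1. Stack: [s3^-1 s4 s3]
Gen 8 (s3^-1): cancels prior s3. Stack: [s3^-1 s4]
Gen 9 (s4^-1): cancels prior s4. Stack: [s3^-1]
Gen 10 (s3): cancels prior s3^-1. Stack: []
Reduced word: (empty)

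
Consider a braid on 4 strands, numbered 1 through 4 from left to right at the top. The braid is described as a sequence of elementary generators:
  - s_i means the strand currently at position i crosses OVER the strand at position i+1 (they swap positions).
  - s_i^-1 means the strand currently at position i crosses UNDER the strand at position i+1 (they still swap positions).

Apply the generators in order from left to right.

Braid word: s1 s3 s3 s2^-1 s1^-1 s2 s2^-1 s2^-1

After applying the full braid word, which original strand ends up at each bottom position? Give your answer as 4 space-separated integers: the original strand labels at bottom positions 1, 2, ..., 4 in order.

Gen 1 (s1): strand 1 crosses over strand 2. Perm now: [2 1 3 4]
Gen 2 (s3): strand 3 crosses over strand 4. Perm now: [2 1 4 3]
Gen 3 (s3): strand 4 crosses over strand 3. Perm now: [2 1 3 4]
Gen 4 (s2^-1): strand 1 crosses under strand 3. Perm now: [2 3 1 4]
Gen 5 (s1^-1): strand 2 crosses under strand 3. Perm now: [3 2 1 4]
Gen 6 (s2): strand 2 crosses over strand 1. Perm now: [3 1 2 4]
Gen 7 (s2^-1): strand 1 crosses under strand 2. Perm now: [3 2 1 4]
Gen 8 (s2^-1): strand 2 crosses under strand 1. Perm now: [3 1 2 4]

Answer: 3 1 2 4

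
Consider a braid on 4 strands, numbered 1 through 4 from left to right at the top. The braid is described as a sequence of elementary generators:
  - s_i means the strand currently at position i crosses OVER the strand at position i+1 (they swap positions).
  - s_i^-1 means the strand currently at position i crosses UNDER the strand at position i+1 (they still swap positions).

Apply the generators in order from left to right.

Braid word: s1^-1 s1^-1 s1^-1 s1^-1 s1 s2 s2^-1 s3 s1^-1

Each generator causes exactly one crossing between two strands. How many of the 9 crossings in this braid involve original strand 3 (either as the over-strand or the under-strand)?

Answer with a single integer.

Answer: 3

Derivation:
Gen 1: crossing 1x2. Involves strand 3? no. Count so far: 0
Gen 2: crossing 2x1. Involves strand 3? no. Count so far: 0
Gen 3: crossing 1x2. Involves strand 3? no. Count so far: 0
Gen 4: crossing 2x1. Involves strand 3? no. Count so far: 0
Gen 5: crossing 1x2. Involves strand 3? no. Count so far: 0
Gen 6: crossing 1x3. Involves strand 3? yes. Count so far: 1
Gen 7: crossing 3x1. Involves strand 3? yes. Count so far: 2
Gen 8: crossing 3x4. Involves strand 3? yes. Count so far: 3
Gen 9: crossing 2x1. Involves strand 3? no. Count so far: 3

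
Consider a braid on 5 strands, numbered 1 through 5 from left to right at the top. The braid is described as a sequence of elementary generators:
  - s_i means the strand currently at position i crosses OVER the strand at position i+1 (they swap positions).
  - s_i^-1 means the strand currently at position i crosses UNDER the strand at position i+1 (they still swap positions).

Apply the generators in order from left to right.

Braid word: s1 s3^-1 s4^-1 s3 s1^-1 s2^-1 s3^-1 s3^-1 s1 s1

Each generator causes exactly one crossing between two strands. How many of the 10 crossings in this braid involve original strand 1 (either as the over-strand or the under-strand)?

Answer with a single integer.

Answer: 4

Derivation:
Gen 1: crossing 1x2. Involves strand 1? yes. Count so far: 1
Gen 2: crossing 3x4. Involves strand 1? no. Count so far: 1
Gen 3: crossing 3x5. Involves strand 1? no. Count so far: 1
Gen 4: crossing 4x5. Involves strand 1? no. Count so far: 1
Gen 5: crossing 2x1. Involves strand 1? yes. Count so far: 2
Gen 6: crossing 2x5. Involves strand 1? no. Count so far: 2
Gen 7: crossing 2x4. Involves strand 1? no. Count so far: 2
Gen 8: crossing 4x2. Involves strand 1? no. Count so far: 2
Gen 9: crossing 1x5. Involves strand 1? yes. Count so far: 3
Gen 10: crossing 5x1. Involves strand 1? yes. Count so far: 4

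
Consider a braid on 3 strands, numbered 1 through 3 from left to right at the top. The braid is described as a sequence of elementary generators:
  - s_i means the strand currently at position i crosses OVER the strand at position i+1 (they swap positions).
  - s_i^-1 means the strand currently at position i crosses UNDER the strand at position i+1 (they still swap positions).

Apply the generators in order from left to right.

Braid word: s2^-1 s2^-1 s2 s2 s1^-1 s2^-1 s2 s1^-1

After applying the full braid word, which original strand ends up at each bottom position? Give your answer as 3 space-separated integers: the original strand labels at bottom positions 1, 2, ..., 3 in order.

Gen 1 (s2^-1): strand 2 crosses under strand 3. Perm now: [1 3 2]
Gen 2 (s2^-1): strand 3 crosses under strand 2. Perm now: [1 2 3]
Gen 3 (s2): strand 2 crosses over strand 3. Perm now: [1 3 2]
Gen 4 (s2): strand 3 crosses over strand 2. Perm now: [1 2 3]
Gen 5 (s1^-1): strand 1 crosses under strand 2. Perm now: [2 1 3]
Gen 6 (s2^-1): strand 1 crosses under strand 3. Perm now: [2 3 1]
Gen 7 (s2): strand 3 crosses over strand 1. Perm now: [2 1 3]
Gen 8 (s1^-1): strand 2 crosses under strand 1. Perm now: [1 2 3]

Answer: 1 2 3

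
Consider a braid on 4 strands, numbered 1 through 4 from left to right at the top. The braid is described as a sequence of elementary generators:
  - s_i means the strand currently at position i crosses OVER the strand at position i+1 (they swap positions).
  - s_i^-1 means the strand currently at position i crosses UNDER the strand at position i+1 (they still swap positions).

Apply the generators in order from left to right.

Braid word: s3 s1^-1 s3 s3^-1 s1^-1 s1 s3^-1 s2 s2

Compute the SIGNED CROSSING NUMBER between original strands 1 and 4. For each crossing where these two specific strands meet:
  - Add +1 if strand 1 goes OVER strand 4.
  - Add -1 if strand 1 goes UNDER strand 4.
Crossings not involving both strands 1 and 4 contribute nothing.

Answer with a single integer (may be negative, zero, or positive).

Gen 1: crossing 3x4. Both 1&4? no. Sum: 0
Gen 2: crossing 1x2. Both 1&4? no. Sum: 0
Gen 3: crossing 4x3. Both 1&4? no. Sum: 0
Gen 4: crossing 3x4. Both 1&4? no. Sum: 0
Gen 5: crossing 2x1. Both 1&4? no. Sum: 0
Gen 6: crossing 1x2. Both 1&4? no. Sum: 0
Gen 7: crossing 4x3. Both 1&4? no. Sum: 0
Gen 8: crossing 1x3. Both 1&4? no. Sum: 0
Gen 9: crossing 3x1. Both 1&4? no. Sum: 0

Answer: 0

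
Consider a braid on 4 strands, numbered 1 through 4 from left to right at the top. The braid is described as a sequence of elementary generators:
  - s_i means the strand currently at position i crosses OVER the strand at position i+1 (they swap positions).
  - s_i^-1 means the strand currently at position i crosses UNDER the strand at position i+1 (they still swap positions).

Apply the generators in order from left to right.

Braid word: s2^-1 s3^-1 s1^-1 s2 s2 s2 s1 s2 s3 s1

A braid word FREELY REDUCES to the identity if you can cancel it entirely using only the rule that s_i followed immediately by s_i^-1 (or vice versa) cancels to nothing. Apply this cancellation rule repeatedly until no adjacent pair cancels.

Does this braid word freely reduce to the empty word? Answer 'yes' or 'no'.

Answer: no

Derivation:
Gen 1 (s2^-1): push. Stack: [s2^-1]
Gen 2 (s3^-1): push. Stack: [s2^-1 s3^-1]
Gen 3 (s1^-1): push. Stack: [s2^-1 s3^-1 s1^-1]
Gen 4 (s2): push. Stack: [s2^-1 s3^-1 s1^-1 s2]
Gen 5 (s2): push. Stack: [s2^-1 s3^-1 s1^-1 s2 s2]
Gen 6 (s2): push. Stack: [s2^-1 s3^-1 s1^-1 s2 s2 s2]
Gen 7 (s1): push. Stack: [s2^-1 s3^-1 s1^-1 s2 s2 s2 s1]
Gen 8 (s2): push. Stack: [s2^-1 s3^-1 s1^-1 s2 s2 s2 s1 s2]
Gen 9 (s3): push. Stack: [s2^-1 s3^-1 s1^-1 s2 s2 s2 s1 s2 s3]
Gen 10 (s1): push. Stack: [s2^-1 s3^-1 s1^-1 s2 s2 s2 s1 s2 s3 s1]
Reduced word: s2^-1 s3^-1 s1^-1 s2 s2 s2 s1 s2 s3 s1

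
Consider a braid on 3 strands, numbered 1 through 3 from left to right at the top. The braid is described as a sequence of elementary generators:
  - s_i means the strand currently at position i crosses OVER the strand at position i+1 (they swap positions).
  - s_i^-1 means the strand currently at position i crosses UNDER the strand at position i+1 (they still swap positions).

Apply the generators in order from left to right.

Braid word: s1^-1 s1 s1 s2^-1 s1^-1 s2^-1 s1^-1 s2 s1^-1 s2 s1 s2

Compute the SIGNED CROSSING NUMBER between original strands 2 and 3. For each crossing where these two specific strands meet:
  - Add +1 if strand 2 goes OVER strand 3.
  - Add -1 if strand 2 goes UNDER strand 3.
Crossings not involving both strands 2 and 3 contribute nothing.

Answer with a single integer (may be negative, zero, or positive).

Gen 1: crossing 1x2. Both 2&3? no. Sum: 0
Gen 2: crossing 2x1. Both 2&3? no. Sum: 0
Gen 3: crossing 1x2. Both 2&3? no. Sum: 0
Gen 4: crossing 1x3. Both 2&3? no. Sum: 0
Gen 5: 2 under 3. Both 2&3? yes. Contrib: -1. Sum: -1
Gen 6: crossing 2x1. Both 2&3? no. Sum: -1
Gen 7: crossing 3x1. Both 2&3? no. Sum: -1
Gen 8: 3 over 2. Both 2&3? yes. Contrib: -1. Sum: -2
Gen 9: crossing 1x2. Both 2&3? no. Sum: -2
Gen 10: crossing 1x3. Both 2&3? no. Sum: -2
Gen 11: 2 over 3. Both 2&3? yes. Contrib: +1. Sum: -1
Gen 12: crossing 2x1. Both 2&3? no. Sum: -1

Answer: -1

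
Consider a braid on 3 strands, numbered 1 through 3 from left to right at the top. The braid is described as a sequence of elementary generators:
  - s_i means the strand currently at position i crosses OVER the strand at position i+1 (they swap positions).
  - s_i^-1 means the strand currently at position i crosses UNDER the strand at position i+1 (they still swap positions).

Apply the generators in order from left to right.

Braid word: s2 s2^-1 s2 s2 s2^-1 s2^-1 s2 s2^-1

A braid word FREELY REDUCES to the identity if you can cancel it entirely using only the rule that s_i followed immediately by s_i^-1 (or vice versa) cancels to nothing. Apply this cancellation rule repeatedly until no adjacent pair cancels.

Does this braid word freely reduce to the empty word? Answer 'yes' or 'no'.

Answer: yes

Derivation:
Gen 1 (s2): push. Stack: [s2]
Gen 2 (s2^-1): cancels prior s2. Stack: []
Gen 3 (s2): push. Stack: [s2]
Gen 4 (s2): push. Stack: [s2 s2]
Gen 5 (s2^-1): cancels prior s2. Stack: [s2]
Gen 6 (s2^-1): cancels prior s2. Stack: []
Gen 7 (s2): push. Stack: [s2]
Gen 8 (s2^-1): cancels prior s2. Stack: []
Reduced word: (empty)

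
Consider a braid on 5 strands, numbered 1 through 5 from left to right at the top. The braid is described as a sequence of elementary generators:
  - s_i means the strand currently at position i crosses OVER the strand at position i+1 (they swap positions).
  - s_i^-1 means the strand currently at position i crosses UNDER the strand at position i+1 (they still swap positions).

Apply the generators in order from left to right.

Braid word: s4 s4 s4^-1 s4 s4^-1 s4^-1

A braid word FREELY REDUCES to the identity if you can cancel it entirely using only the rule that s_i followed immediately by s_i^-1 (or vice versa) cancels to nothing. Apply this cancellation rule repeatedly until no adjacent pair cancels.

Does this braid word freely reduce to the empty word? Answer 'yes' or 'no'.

Answer: yes

Derivation:
Gen 1 (s4): push. Stack: [s4]
Gen 2 (s4): push. Stack: [s4 s4]
Gen 3 (s4^-1): cancels prior s4. Stack: [s4]
Gen 4 (s4): push. Stack: [s4 s4]
Gen 5 (s4^-1): cancels prior s4. Stack: [s4]
Gen 6 (s4^-1): cancels prior s4. Stack: []
Reduced word: (empty)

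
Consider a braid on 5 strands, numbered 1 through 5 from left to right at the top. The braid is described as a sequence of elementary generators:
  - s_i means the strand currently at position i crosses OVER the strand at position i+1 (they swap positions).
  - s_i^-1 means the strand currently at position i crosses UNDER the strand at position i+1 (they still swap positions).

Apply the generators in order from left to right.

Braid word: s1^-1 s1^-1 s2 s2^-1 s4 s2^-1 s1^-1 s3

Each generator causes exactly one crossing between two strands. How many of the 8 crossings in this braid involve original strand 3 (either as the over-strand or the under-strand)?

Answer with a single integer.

Answer: 4

Derivation:
Gen 1: crossing 1x2. Involves strand 3? no. Count so far: 0
Gen 2: crossing 2x1. Involves strand 3? no. Count so far: 0
Gen 3: crossing 2x3. Involves strand 3? yes. Count so far: 1
Gen 4: crossing 3x2. Involves strand 3? yes. Count so far: 2
Gen 5: crossing 4x5. Involves strand 3? no. Count so far: 2
Gen 6: crossing 2x3. Involves strand 3? yes. Count so far: 3
Gen 7: crossing 1x3. Involves strand 3? yes. Count so far: 4
Gen 8: crossing 2x5. Involves strand 3? no. Count so far: 4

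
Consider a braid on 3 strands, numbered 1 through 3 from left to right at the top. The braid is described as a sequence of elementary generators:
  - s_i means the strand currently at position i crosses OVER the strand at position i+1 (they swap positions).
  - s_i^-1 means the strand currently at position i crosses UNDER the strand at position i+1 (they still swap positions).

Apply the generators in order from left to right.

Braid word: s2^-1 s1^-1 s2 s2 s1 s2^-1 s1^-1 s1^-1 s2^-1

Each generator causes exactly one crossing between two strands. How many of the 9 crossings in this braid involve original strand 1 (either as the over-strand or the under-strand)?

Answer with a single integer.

Gen 1: crossing 2x3. Involves strand 1? no. Count so far: 0
Gen 2: crossing 1x3. Involves strand 1? yes. Count so far: 1
Gen 3: crossing 1x2. Involves strand 1? yes. Count so far: 2
Gen 4: crossing 2x1. Involves strand 1? yes. Count so far: 3
Gen 5: crossing 3x1. Involves strand 1? yes. Count so far: 4
Gen 6: crossing 3x2. Involves strand 1? no. Count so far: 4
Gen 7: crossing 1x2. Involves strand 1? yes. Count so far: 5
Gen 8: crossing 2x1. Involves strand 1? yes. Count so far: 6
Gen 9: crossing 2x3. Involves strand 1? no. Count so far: 6

Answer: 6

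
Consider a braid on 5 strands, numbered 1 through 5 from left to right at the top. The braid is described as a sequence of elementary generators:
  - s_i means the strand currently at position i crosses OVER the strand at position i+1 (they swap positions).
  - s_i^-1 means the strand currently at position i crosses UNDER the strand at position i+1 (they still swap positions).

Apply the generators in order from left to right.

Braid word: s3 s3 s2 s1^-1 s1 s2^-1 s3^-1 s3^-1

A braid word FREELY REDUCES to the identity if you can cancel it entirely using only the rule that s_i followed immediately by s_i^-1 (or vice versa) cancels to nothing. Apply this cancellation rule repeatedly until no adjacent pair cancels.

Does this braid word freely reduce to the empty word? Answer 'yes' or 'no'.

Gen 1 (s3): push. Stack: [s3]
Gen 2 (s3): push. Stack: [s3 s3]
Gen 3 (s2): push. Stack: [s3 s3 s2]
Gen 4 (s1^-1): push. Stack: [s3 s3 s2 s1^-1]
Gen 5 (s1): cancels prior s1^-1. Stack: [s3 s3 s2]
Gen 6 (s2^-1): cancels prior s2. Stack: [s3 s3]
Gen 7 (s3^-1): cancels prior s3. Stack: [s3]
Gen 8 (s3^-1): cancels prior s3. Stack: []
Reduced word: (empty)

Answer: yes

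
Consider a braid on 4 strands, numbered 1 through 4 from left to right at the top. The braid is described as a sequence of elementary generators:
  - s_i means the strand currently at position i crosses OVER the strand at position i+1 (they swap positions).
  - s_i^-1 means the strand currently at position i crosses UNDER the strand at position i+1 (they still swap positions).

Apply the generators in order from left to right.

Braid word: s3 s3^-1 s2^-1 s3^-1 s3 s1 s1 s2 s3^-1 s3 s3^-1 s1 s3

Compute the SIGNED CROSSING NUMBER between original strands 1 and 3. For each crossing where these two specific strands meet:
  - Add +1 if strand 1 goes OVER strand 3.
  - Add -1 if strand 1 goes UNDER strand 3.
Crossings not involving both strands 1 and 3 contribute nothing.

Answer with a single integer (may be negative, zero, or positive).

Gen 1: crossing 3x4. Both 1&3? no. Sum: 0
Gen 2: crossing 4x3. Both 1&3? no. Sum: 0
Gen 3: crossing 2x3. Both 1&3? no. Sum: 0
Gen 4: crossing 2x4. Both 1&3? no. Sum: 0
Gen 5: crossing 4x2. Both 1&3? no. Sum: 0
Gen 6: 1 over 3. Both 1&3? yes. Contrib: +1. Sum: 1
Gen 7: 3 over 1. Both 1&3? yes. Contrib: -1. Sum: 0
Gen 8: crossing 3x2. Both 1&3? no. Sum: 0
Gen 9: crossing 3x4. Both 1&3? no. Sum: 0
Gen 10: crossing 4x3. Both 1&3? no. Sum: 0
Gen 11: crossing 3x4. Both 1&3? no. Sum: 0
Gen 12: crossing 1x2. Both 1&3? no. Sum: 0
Gen 13: crossing 4x3. Both 1&3? no. Sum: 0

Answer: 0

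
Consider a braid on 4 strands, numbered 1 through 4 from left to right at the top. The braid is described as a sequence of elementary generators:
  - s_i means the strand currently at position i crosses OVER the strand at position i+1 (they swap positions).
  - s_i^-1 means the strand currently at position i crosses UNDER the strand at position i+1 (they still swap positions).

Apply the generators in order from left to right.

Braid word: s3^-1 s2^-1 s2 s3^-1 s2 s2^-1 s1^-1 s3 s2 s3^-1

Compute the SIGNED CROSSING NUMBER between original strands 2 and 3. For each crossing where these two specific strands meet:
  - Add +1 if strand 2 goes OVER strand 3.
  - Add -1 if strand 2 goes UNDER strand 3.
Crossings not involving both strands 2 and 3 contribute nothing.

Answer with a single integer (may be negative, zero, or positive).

Answer: 2

Derivation:
Gen 1: crossing 3x4. Both 2&3? no. Sum: 0
Gen 2: crossing 2x4. Both 2&3? no. Sum: 0
Gen 3: crossing 4x2. Both 2&3? no. Sum: 0
Gen 4: crossing 4x3. Both 2&3? no. Sum: 0
Gen 5: 2 over 3. Both 2&3? yes. Contrib: +1. Sum: 1
Gen 6: 3 under 2. Both 2&3? yes. Contrib: +1. Sum: 2
Gen 7: crossing 1x2. Both 2&3? no. Sum: 2
Gen 8: crossing 3x4. Both 2&3? no. Sum: 2
Gen 9: crossing 1x4. Both 2&3? no. Sum: 2
Gen 10: crossing 1x3. Both 2&3? no. Sum: 2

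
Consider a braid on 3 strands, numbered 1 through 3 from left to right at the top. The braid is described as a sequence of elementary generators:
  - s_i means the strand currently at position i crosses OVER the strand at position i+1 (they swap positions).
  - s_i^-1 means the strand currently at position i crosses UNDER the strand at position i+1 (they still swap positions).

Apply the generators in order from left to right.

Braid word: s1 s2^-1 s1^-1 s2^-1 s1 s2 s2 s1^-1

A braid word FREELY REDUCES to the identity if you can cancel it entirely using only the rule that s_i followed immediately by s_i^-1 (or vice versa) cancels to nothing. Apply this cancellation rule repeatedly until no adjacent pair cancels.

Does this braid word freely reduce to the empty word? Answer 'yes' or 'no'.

Gen 1 (s1): push. Stack: [s1]
Gen 2 (s2^-1): push. Stack: [s1 s2^-1]
Gen 3 (s1^-1): push. Stack: [s1 s2^-1 s1^-1]
Gen 4 (s2^-1): push. Stack: [s1 s2^-1 s1^-1 s2^-1]
Gen 5 (s1): push. Stack: [s1 s2^-1 s1^-1 s2^-1 s1]
Gen 6 (s2): push. Stack: [s1 s2^-1 s1^-1 s2^-1 s1 s2]
Gen 7 (s2): push. Stack: [s1 s2^-1 s1^-1 s2^-1 s1 s2 s2]
Gen 8 (s1^-1): push. Stack: [s1 s2^-1 s1^-1 s2^-1 s1 s2 s2 s1^-1]
Reduced word: s1 s2^-1 s1^-1 s2^-1 s1 s2 s2 s1^-1

Answer: no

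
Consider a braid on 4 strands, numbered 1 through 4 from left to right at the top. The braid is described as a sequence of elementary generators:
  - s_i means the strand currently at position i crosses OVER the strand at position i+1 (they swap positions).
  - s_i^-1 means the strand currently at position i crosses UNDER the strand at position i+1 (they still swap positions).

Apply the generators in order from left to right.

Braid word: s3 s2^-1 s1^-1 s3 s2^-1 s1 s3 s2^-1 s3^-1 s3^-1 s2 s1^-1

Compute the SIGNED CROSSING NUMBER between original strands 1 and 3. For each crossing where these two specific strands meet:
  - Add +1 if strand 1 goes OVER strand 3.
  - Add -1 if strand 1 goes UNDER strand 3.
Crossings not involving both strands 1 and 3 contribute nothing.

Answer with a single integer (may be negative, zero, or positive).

Answer: -1

Derivation:
Gen 1: crossing 3x4. Both 1&3? no. Sum: 0
Gen 2: crossing 2x4. Both 1&3? no. Sum: 0
Gen 3: crossing 1x4. Both 1&3? no. Sum: 0
Gen 4: crossing 2x3. Both 1&3? no. Sum: 0
Gen 5: 1 under 3. Both 1&3? yes. Contrib: -1. Sum: -1
Gen 6: crossing 4x3. Both 1&3? no. Sum: -1
Gen 7: crossing 1x2. Both 1&3? no. Sum: -1
Gen 8: crossing 4x2. Both 1&3? no. Sum: -1
Gen 9: crossing 4x1. Both 1&3? no. Sum: -1
Gen 10: crossing 1x4. Both 1&3? no. Sum: -1
Gen 11: crossing 2x4. Both 1&3? no. Sum: -1
Gen 12: crossing 3x4. Both 1&3? no. Sum: -1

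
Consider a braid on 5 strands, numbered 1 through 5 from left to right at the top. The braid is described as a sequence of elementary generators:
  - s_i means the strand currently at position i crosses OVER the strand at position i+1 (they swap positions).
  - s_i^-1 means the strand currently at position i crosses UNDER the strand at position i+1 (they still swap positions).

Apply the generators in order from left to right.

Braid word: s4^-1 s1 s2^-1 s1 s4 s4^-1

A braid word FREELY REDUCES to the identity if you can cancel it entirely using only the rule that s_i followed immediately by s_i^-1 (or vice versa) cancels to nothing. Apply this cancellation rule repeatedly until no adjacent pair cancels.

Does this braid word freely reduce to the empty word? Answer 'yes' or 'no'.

Answer: no

Derivation:
Gen 1 (s4^-1): push. Stack: [s4^-1]
Gen 2 (s1): push. Stack: [s4^-1 s1]
Gen 3 (s2^-1): push. Stack: [s4^-1 s1 s2^-1]
Gen 4 (s1): push. Stack: [s4^-1 s1 s2^-1 s1]
Gen 5 (s4): push. Stack: [s4^-1 s1 s2^-1 s1 s4]
Gen 6 (s4^-1): cancels prior s4. Stack: [s4^-1 s1 s2^-1 s1]
Reduced word: s4^-1 s1 s2^-1 s1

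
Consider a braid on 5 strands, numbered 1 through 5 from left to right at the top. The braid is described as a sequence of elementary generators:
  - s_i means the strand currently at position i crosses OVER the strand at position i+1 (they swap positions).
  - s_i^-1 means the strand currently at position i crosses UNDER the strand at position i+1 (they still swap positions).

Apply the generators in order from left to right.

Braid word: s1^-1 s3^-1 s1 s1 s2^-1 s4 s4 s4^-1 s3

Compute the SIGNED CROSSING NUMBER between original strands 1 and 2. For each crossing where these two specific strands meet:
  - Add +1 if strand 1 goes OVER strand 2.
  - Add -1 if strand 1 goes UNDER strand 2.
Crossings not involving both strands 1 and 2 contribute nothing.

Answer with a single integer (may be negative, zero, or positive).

Gen 1: 1 under 2. Both 1&2? yes. Contrib: -1. Sum: -1
Gen 2: crossing 3x4. Both 1&2? no. Sum: -1
Gen 3: 2 over 1. Both 1&2? yes. Contrib: -1. Sum: -2
Gen 4: 1 over 2. Both 1&2? yes. Contrib: +1. Sum: -1
Gen 5: crossing 1x4. Both 1&2? no. Sum: -1
Gen 6: crossing 3x5. Both 1&2? no. Sum: -1
Gen 7: crossing 5x3. Both 1&2? no. Sum: -1
Gen 8: crossing 3x5. Both 1&2? no. Sum: -1
Gen 9: crossing 1x5. Both 1&2? no. Sum: -1

Answer: -1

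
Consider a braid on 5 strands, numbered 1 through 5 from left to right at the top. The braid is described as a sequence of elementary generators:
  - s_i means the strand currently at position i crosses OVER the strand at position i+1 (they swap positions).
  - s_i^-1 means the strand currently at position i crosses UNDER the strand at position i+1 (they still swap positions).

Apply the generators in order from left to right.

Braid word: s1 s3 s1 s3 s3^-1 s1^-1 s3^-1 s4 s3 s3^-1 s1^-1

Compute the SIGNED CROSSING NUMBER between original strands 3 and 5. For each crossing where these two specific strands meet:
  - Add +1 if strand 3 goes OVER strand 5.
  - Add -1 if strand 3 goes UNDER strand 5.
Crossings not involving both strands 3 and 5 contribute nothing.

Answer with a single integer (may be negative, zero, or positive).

Gen 1: crossing 1x2. Both 3&5? no. Sum: 0
Gen 2: crossing 3x4. Both 3&5? no. Sum: 0
Gen 3: crossing 2x1. Both 3&5? no. Sum: 0
Gen 4: crossing 4x3. Both 3&5? no. Sum: 0
Gen 5: crossing 3x4. Both 3&5? no. Sum: 0
Gen 6: crossing 1x2. Both 3&5? no. Sum: 0
Gen 7: crossing 4x3. Both 3&5? no. Sum: 0
Gen 8: crossing 4x5. Both 3&5? no. Sum: 0
Gen 9: 3 over 5. Both 3&5? yes. Contrib: +1. Sum: 1
Gen 10: 5 under 3. Both 3&5? yes. Contrib: +1. Sum: 2
Gen 11: crossing 2x1. Both 3&5? no. Sum: 2

Answer: 2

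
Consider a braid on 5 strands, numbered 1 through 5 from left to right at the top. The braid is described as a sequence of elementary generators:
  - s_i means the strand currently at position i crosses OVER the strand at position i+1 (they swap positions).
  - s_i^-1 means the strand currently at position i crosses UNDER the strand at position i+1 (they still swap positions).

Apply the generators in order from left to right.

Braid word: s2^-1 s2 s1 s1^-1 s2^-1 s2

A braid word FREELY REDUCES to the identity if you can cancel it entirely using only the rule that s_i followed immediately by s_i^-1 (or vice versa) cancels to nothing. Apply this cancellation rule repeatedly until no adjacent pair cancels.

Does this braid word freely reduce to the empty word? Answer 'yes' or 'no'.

Gen 1 (s2^-1): push. Stack: [s2^-1]
Gen 2 (s2): cancels prior s2^-1. Stack: []
Gen 3 (s1): push. Stack: [s1]
Gen 4 (s1^-1): cancels prior s1. Stack: []
Gen 5 (s2^-1): push. Stack: [s2^-1]
Gen 6 (s2): cancels prior s2^-1. Stack: []
Reduced word: (empty)

Answer: yes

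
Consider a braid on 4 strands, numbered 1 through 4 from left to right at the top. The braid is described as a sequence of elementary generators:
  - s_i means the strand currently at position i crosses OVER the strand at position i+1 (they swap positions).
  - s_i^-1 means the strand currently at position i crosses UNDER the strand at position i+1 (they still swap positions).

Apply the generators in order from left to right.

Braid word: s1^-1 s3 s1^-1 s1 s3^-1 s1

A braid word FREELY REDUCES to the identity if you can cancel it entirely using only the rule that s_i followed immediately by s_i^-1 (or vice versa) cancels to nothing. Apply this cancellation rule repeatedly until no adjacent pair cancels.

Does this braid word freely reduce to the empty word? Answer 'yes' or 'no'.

Gen 1 (s1^-1): push. Stack: [s1^-1]
Gen 2 (s3): push. Stack: [s1^-1 s3]
Gen 3 (s1^-1): push. Stack: [s1^-1 s3 s1^-1]
Gen 4 (s1): cancels prior s1^-1. Stack: [s1^-1 s3]
Gen 5 (s3^-1): cancels prior s3. Stack: [s1^-1]
Gen 6 (s1): cancels prior s1^-1. Stack: []
Reduced word: (empty)

Answer: yes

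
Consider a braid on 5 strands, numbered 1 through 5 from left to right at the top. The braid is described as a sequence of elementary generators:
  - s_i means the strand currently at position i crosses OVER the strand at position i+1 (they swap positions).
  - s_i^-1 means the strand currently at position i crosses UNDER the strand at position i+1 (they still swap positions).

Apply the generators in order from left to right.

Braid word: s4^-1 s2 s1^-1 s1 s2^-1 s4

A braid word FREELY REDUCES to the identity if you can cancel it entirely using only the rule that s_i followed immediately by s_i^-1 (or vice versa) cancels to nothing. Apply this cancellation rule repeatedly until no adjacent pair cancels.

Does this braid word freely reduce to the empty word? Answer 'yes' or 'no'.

Gen 1 (s4^-1): push. Stack: [s4^-1]
Gen 2 (s2): push. Stack: [s4^-1 s2]
Gen 3 (s1^-1): push. Stack: [s4^-1 s2 s1^-1]
Gen 4 (s1): cancels prior s1^-1. Stack: [s4^-1 s2]
Gen 5 (s2^-1): cancels prior s2. Stack: [s4^-1]
Gen 6 (s4): cancels prior s4^-1. Stack: []
Reduced word: (empty)

Answer: yes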